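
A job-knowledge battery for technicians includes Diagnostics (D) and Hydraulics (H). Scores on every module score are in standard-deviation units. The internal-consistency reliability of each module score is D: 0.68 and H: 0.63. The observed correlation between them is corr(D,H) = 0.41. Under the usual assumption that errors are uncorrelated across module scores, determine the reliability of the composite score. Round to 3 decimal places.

Var(D+H) = 2 + 2·[0.41] = 2 + 0.82 = 2.82.
Because errors are independent across components, Cov(Tᵢ,Tⱼ) = Cov(Xᵢ,Xⱼ); the off-diagonal part of the true-score variance is the same as above.
True-score variance = [0.68 + 0.63] + 0.82 = 1.31 + 0.82 = 2.13.
Reliability = 2.13 / 2.82 = 0.755.

0.755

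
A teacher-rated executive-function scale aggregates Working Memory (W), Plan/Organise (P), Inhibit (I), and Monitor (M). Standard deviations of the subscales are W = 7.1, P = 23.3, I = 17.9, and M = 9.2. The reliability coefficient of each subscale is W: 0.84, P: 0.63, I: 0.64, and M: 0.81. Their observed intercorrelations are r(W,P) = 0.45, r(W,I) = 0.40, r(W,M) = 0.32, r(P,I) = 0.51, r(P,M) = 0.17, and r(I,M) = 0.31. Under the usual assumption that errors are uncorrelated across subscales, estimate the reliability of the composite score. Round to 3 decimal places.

0.820

Var(W+P+I+M) = 7.1² + 23.3² + 17.9² + 9.2² + 2·[7.1·23.3·0.45 + 7.1·17.9·0.40 + 7.1·9.2·0.32 + 23.3·17.9·0.51 + 23.3·9.2·0.17 + 17.9·9.2·0.31] = 998.35 + 892.759 = 1891.11.
Under uncorrelated errors the observed covariances equal the true-score covariances, so only the own-variance terms attenuate.
True-score variance = [7.1²·0.84 + 23.3²·0.63 + 17.9²·0.64 + 9.2²·0.81] + 892.759 = 657.986 + 892.759 = 1550.75.
Reliability = 1550.75 / 1891.11 = 0.820.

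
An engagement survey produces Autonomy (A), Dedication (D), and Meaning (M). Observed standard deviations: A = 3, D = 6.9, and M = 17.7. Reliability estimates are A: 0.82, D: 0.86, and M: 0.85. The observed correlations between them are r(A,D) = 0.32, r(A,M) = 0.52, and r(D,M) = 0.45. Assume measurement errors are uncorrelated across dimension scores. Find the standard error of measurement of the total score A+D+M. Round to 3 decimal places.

Var(total) = 369.9 + 178.389 = 548.289.
True-score variance = 314.621 + 178.389 = 493.01, so reliability = 0.8992.
Error variance = 548.289 − 493.01 = 55.2789; SEM = √55.2789 = 7.435.

7.435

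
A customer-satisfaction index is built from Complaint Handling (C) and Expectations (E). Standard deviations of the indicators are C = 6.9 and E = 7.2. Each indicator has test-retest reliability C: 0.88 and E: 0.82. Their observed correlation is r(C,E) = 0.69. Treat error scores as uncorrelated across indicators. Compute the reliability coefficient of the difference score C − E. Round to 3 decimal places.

Var(C−E) = 6.9² + 7.2² − 2·6.9·7.2·0.69 = 99.45 − 68.5584 = 30.8916.
Because errors are independent across components, Cov(Tᵢ,Tⱼ) = Cov(Xᵢ,Xⱼ); the off-diagonal part of the true-score variance is the same as above.
True-score variance = [6.9²·0.88 + 7.2²·0.82] − 68.5584 = 84.4056 − 68.5584 = 15.8472.
Reliability = 15.8472 / 30.8916 = 0.513.

0.513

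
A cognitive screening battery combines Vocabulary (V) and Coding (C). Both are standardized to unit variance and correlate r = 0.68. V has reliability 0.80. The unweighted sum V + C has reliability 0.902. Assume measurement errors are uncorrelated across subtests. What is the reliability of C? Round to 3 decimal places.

0.871

Var(V+C) = 2 + 2·0.68 = 3.360.
True-score variance = ρ_V + ρ_C + 2·0.68, so 0.902 = (0.80 + ρ_C + 1.36) / 3.360.
ρ_C = 0.902·3.360 − 0.80 − 1.36 = 0.871.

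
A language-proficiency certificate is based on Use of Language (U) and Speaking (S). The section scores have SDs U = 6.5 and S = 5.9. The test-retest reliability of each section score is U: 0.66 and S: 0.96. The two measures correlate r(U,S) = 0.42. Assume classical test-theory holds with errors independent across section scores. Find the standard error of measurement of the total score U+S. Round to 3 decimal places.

Var(total) = 77.06 + 32.214 = 109.274.
True-score variance = 61.3026 + 32.214 = 93.5166, so reliability = 0.8558.
Error variance = 109.274 − 93.5166 = 15.7574; SEM = √15.7574 = 3.970.

3.970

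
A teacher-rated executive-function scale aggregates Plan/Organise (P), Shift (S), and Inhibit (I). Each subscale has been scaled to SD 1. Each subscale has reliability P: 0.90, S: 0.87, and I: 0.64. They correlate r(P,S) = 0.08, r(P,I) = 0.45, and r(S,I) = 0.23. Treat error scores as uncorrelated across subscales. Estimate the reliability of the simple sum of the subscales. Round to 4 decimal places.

Var(P+S+I) = 3 + 2·[0.08 + 0.45 + 0.23] = 3 + 1.52 = 4.52.
Because errors are independent across components, Cov(Tᵢ,Tⱼ) = Cov(Xᵢ,Xⱼ); the off-diagonal part of the true-score variance is the same as above.
True-score variance = [0.90 + 0.87 + 0.64] + 1.52 = 2.41 + 1.52 = 3.93.
Reliability = 3.93 / 4.52 = 0.8695.

0.8695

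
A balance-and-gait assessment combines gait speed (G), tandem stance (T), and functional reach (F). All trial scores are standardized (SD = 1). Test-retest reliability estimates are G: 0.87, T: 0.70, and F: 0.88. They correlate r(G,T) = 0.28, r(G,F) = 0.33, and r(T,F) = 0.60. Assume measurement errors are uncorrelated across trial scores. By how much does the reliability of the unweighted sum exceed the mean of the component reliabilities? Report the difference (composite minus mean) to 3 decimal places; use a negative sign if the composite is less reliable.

0.082

Var(sum) = 3 + 2.42 = 5.42; true-score variance = 2.45 + 2.42 = 4.87; composite reliability = 0.8985.
Mean component reliability = 0.8167.
Difference = 0.8985 − 0.8167 = 0.082.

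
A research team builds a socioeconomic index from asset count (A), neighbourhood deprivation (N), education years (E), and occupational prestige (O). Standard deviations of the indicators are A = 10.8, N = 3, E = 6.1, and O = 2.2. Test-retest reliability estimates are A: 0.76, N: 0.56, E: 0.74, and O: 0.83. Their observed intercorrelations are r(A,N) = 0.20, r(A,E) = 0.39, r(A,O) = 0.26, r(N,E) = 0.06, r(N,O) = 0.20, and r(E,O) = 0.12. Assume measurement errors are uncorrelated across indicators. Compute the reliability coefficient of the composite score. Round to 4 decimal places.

Var(A+N+E+O) = 10.8² + 3² + 6.1² + 2.2² + 2·[10.8·3·0.20 + 10.8·6.1·0.39 + 10.8·2.2·0.26 + 3·6.1·0.06 + 3·2.2·0.20 + 6.1·2.2·0.12] = 167.69 + 84.7584 = 252.448.
With uncorrelated errors the cross-covariances are all true-score covariance, so they carry over unchanged; only the diagonal terms shrink to ρᵢσᵢ².
True-score variance = [10.8²·0.76 + 3²·0.56 + 6.1²·0.74 + 2.2²·0.83] + 84.7584 = 125.239 + 84.7584 = 209.997.
Reliability = 209.997 / 252.448 = 0.8318.

0.8318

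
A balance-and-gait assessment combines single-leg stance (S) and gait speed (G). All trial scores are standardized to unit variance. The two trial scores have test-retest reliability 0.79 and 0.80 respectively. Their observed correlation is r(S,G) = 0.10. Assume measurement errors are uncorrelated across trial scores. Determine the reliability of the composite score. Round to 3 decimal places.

Var(S+G) = 2 + 2·[0.10] = 2 + 0.2 = 2.2.
Because errors are independent across components, Cov(Tᵢ,Tⱼ) = Cov(Xᵢ,Xⱼ); the off-diagonal part of the true-score variance is the same as above.
True-score variance = [0.79 + 0.80] + 0.2 = 1.59 + 0.2 = 1.79.
Reliability = 1.79 / 2.2 = 0.814.

0.814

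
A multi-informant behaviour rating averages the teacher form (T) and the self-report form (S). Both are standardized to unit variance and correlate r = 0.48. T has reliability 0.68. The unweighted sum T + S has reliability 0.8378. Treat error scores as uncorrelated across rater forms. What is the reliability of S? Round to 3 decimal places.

Var(T+S) = 2 + 2·0.48 = 2.960.
True-score variance = ρ_T + ρ_S + 2·0.48, so 0.8378 = (0.68 + ρ_S + 0.96) / 2.960.
ρ_S = 0.8378·2.960 − 0.68 − 0.96 = 0.840.

0.840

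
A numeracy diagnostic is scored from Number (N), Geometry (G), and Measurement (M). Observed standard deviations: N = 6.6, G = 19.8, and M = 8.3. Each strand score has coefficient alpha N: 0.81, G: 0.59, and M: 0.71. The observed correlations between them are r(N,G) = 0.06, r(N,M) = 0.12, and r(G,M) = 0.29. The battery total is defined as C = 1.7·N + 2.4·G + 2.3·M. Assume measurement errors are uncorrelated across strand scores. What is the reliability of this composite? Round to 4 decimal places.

0.6887

Var(C) = 1.7²·6.6² + 2.4²·19.8² + 2.3²·8.3² + 2·[4.08·6.6·19.8·0.06 + 3.91·6.6·8.3·0.12 + 5.52·19.8·8.3·0.29] = 2748.47 + 641.537 = 3390.
Under uncorrelated errors the observed covariances equal the true-score covariances, so only the own-variance terms attenuate.
True-score variance = [1.7²·6.6²·0.81 + 2.4²·19.8²·0.59 + 2.3²·8.3²·0.71] + 641.537 = 1693.02 + 641.537 = 2334.56.
Reliability = 2334.56 / 3390 = 0.6887.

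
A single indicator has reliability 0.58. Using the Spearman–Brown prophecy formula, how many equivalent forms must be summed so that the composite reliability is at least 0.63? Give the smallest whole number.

k ≥ ρ*(1−ρ₁)/(ρ₁(1−ρ*)) = 0.63·0.42 / (0.58·0.37) = 1.233.
Smallest integer k = 2.

2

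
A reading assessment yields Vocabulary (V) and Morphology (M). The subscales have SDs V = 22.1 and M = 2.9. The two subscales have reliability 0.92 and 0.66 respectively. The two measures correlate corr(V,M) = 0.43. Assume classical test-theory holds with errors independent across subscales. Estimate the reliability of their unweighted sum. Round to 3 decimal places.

0.924

Var(V+M) = 22.1² + 2.9² + 2·[22.1·2.9·0.43] = 496.82 + 55.1174 = 551.937.
Because errors are independent across components, Cov(Tᵢ,Tⱼ) = Cov(Xᵢ,Xⱼ); the off-diagonal part of the true-score variance is the same as above.
True-score variance = [22.1²·0.92 + 2.9²·0.66] + 55.1174 = 454.888 + 55.1174 = 510.005.
Reliability = 510.005 / 551.937 = 0.924.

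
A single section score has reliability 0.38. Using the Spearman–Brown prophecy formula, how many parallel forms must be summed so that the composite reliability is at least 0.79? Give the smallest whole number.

7

k ≥ ρ*(1−ρ₁)/(ρ₁(1−ρ*)) = 0.79·0.62 / (0.38·0.21) = 6.138.
Smallest integer k = 7.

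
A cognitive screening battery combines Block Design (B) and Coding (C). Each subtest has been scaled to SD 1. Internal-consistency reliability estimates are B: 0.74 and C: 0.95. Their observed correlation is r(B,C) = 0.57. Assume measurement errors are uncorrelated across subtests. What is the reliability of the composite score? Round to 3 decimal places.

Var(B+C) = 2 + 2·[0.57] = 2 + 1.14 = 3.14.
With uncorrelated errors the cross-covariances are all true-score covariance, so they carry over unchanged; only the diagonal terms shrink to ρᵢσᵢ².
True-score variance = [0.74 + 0.95] + 1.14 = 1.69 + 1.14 = 2.83.
Reliability = 2.83 / 3.14 = 0.901.

0.901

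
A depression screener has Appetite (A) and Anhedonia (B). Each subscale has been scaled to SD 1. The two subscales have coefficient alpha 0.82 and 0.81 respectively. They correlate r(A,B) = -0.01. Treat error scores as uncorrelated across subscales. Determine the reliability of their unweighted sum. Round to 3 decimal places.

0.813

Var(A+B) = 2 + 2·[(-0.01)] = 2 − 0.02 = 1.98.
With uncorrelated errors the cross-covariances are all true-score covariance, so they carry over unchanged; only the diagonal terms shrink to ρᵢσᵢ².
True-score variance = [0.82 + 0.81] − 0.02 = 1.63 − 0.02 = 1.61.
Reliability = 1.61 / 1.98 = 0.813.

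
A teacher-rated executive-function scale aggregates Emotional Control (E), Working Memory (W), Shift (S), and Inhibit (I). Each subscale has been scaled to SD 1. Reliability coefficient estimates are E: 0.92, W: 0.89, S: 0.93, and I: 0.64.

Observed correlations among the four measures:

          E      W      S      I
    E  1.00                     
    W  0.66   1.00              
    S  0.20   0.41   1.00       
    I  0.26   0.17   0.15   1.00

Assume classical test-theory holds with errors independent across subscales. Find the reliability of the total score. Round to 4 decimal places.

0.9195

Var(E+W+S+I) = 4 + 2·[0.66 + 0.20 + 0.26 + 0.41 + 0.17 + 0.15] = 4 + 3.7 = 7.7.
Under uncorrelated errors the observed covariances equal the true-score covariances, so only the own-variance terms attenuate.
True-score variance = [0.92 + 0.89 + 0.93 + 0.64] + 3.7 = 3.38 + 3.7 = 7.08.
Reliability = 7.08 / 7.7 = 0.9195.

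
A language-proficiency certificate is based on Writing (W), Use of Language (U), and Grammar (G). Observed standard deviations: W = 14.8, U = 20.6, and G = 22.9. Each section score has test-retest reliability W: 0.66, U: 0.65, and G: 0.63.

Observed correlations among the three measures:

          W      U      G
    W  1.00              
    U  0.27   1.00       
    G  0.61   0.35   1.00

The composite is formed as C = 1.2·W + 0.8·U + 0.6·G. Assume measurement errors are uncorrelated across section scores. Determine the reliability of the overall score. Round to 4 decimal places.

0.8042

Var(C) = 1.2²·14.8² + 0.8²·20.6² + 0.6²·22.9² + 2·[0.96·14.8·20.6·0.27 + 0.72·14.8·22.9·0.61 + 0.48·20.6·22.9·0.35] = 775.796 + 614.262 = 1390.06.
With uncorrelated errors the cross-covariances are all true-score covariance, so they carry over unchanged; only the diagonal terms shrink to ρᵢσᵢ².
True-score variance = [1.2²·14.8²·0.66 + 0.8²·20.6²·0.65 + 0.6²·22.9²·0.63] + 614.262 = 503.646 + 614.262 = 1117.91.
Reliability = 1117.91 / 1390.06 = 0.8042.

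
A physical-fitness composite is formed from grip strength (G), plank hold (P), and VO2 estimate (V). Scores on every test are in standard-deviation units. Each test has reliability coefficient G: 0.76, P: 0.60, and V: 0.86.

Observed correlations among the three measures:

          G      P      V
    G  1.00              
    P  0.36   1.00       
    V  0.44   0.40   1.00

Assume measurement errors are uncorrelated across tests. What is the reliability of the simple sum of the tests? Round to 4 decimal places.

0.8556

Var(G+P+V) = 3 + 2·[0.36 + 0.44 + 0.40] = 3 + 2.4 = 5.4.
Because errors are independent across components, Cov(Tᵢ,Tⱼ) = Cov(Xᵢ,Xⱼ); the off-diagonal part of the true-score variance is the same as above.
True-score variance = [0.76 + 0.60 + 0.86] + 2.4 = 2.22 + 2.4 = 4.62.
Reliability = 4.62 / 5.4 = 0.8556.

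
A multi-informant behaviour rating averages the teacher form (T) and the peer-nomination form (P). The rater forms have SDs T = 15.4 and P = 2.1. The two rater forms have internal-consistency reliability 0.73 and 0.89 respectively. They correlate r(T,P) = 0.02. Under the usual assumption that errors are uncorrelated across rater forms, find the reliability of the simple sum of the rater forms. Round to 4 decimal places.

Var(T+P) = 15.4² + 2.1² + 2·[15.4·2.1·0.02] = 241.57 + 1.2936 = 242.864.
With uncorrelated errors the cross-covariances are all true-score covariance, so they carry over unchanged; only the diagonal terms shrink to ρᵢσᵢ².
True-score variance = [15.4²·0.73 + 2.1²·0.89] + 1.2936 = 177.052 + 1.2936 = 178.345.
Reliability = 178.345 / 242.864 = 0.7343.

0.7343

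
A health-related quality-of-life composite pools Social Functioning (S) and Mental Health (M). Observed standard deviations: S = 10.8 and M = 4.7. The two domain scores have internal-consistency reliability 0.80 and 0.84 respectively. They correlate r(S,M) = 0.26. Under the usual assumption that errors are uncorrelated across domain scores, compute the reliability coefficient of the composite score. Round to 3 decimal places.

Var(S+M) = 10.8² + 4.7² + 2·[10.8·4.7·0.26] = 138.73 + 26.3952 = 165.125.
Under uncorrelated errors the observed covariances equal the true-score covariances, so only the own-variance terms attenuate.
True-score variance = [10.8²·0.80 + 4.7²·0.84] + 26.3952 = 111.868 + 26.3952 = 138.263.
Reliability = 138.263 / 165.125 = 0.837.

0.837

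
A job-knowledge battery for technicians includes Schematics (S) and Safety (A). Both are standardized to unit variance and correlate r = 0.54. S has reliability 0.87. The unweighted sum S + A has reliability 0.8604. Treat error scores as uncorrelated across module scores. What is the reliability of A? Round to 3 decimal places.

0.700

Var(S+A) = 2 + 2·0.54 = 3.080.
True-score variance = ρ_S + ρ_A + 2·0.54, so 0.8604 = (0.87 + ρ_A + 1.08) / 3.080.
ρ_A = 0.8604·3.080 − 0.87 − 1.08 = 0.700.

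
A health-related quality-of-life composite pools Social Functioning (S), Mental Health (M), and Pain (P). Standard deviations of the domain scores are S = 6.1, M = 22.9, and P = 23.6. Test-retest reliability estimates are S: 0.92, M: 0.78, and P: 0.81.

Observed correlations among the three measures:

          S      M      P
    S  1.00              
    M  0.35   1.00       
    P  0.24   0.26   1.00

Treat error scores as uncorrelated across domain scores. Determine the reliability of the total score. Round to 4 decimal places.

Var(S+M+P) = 6.1² + 22.9² + 23.6² + 2·[6.1·22.9·0.35 + 6.1·23.6·0.24 + 22.9·23.6·0.26] = 1118.58 + 447.913 = 1566.49.
Because errors are independent across components, Cov(Tᵢ,Tⱼ) = Cov(Xᵢ,Xⱼ); the off-diagonal part of the true-score variance is the same as above.
True-score variance = [6.1²·0.92 + 22.9²·0.78 + 23.6²·0.81] + 447.913 = 894.411 + 447.913 = 1342.32.
Reliability = 1342.32 / 1566.49 = 0.8569.

0.8569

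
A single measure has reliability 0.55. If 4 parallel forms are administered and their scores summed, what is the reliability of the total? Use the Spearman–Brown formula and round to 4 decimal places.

0.8302

ρ_k = kρ / (1 + (k−1)ρ) = 4·0.55 / (1 + 3·0.55) = 2.200 / 2.650 = 0.8302.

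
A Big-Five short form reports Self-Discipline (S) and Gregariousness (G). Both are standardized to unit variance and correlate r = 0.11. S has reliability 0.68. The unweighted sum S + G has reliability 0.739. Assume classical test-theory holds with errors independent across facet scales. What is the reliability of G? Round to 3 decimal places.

Var(S+G) = 2 + 2·0.11 = 2.220.
True-score variance = ρ_S + ρ_G + 2·0.11, so 0.739 = (0.68 + ρ_G + 0.22) / 2.220.
ρ_G = 0.739·2.220 − 0.68 − 0.22 = 0.741.

0.741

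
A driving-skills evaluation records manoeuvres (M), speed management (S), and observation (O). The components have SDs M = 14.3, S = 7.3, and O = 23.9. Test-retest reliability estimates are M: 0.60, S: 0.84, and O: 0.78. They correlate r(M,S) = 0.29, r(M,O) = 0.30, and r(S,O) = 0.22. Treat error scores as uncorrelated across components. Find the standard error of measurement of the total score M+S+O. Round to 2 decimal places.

Var(total) = 828.99 + 342.375 = 1171.36.
True-score variance = 613.001 + 342.375 = 955.376, so reliability = 0.8156.
Error variance = 1171.36 − 955.376 = 215.989; SEM = √215.989 = 14.70.

14.70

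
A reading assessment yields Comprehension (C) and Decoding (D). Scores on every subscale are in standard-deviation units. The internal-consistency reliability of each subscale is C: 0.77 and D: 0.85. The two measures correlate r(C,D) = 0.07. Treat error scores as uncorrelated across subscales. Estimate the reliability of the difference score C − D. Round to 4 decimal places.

Var(C−D) = 1 + 1 − 2·0.07 = 2 − 0.14 = 1.86.
With uncorrelated errors the cross-covariances are all true-score covariance, so they carry over unchanged; only the diagonal terms shrink to ρᵢσᵢ².
True-score variance = [0.77 + 0.85] − 0.14 = 1.62 − 0.14 = 1.48.
Reliability = 1.48 / 1.86 = 0.7957.

0.7957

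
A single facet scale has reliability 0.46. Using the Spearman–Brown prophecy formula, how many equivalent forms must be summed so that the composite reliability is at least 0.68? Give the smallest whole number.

3

k ≥ ρ*(1−ρ₁)/(ρ₁(1−ρ*)) = 0.68·0.54 / (0.46·0.32) = 2.495.
Smallest integer k = 3.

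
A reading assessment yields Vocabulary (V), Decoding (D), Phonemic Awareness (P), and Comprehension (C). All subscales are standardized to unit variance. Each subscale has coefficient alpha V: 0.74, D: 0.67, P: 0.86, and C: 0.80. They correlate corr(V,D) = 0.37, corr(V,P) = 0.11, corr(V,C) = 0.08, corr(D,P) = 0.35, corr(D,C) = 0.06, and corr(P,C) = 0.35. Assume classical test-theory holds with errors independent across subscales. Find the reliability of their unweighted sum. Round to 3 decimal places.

Var(V+D+P+C) = 4 + 2·[0.37 + 0.11 + 0.08 + 0.35 + 0.06 + 0.35] = 4 + 2.64 = 6.64.
Under uncorrelated errors the observed covariances equal the true-score covariances, so only the own-variance terms attenuate.
True-score variance = [0.74 + 0.67 + 0.86 + 0.80] + 2.64 = 3.07 + 2.64 = 5.71.
Reliability = 5.71 / 6.64 = 0.860.

0.860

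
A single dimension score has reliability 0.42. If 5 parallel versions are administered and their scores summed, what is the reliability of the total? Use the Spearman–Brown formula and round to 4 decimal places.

ρ_k = kρ / (1 + (k−1)ρ) = 5·0.42 / (1 + 4·0.42) = 2.100 / 2.680 = 0.7836.

0.7836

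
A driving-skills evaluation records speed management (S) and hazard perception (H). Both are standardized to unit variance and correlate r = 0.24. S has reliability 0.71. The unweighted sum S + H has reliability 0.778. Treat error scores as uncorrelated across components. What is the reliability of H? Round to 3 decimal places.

0.739

Var(S+H) = 2 + 2·0.24 = 2.480.
True-score variance = ρ_S + ρ_H + 2·0.24, so 0.778 = (0.71 + ρ_H + 0.48) / 2.480.
ρ_H = 0.778·2.480 − 0.71 − 0.48 = 0.739.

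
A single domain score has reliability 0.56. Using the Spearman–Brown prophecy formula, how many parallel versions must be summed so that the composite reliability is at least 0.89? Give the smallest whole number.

7

k ≥ ρ*(1−ρ₁)/(ρ₁(1−ρ*)) = 0.89·0.44 / (0.56·0.11) = 6.357.
Smallest integer k = 7.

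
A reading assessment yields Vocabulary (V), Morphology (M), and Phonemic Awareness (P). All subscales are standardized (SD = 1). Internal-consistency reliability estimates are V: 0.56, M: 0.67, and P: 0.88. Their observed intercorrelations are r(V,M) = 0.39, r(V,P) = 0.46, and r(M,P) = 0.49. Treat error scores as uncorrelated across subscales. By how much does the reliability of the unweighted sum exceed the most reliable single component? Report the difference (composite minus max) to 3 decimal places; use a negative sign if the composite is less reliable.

-0.037

Var(sum) = 3 + 2.68 = 5.68; true-score variance = 2.11 + 2.68 = 4.79; composite reliability = 0.8433.
Max component reliability = 0.8800.
Difference = 0.8433 − 0.8800 = -0.037.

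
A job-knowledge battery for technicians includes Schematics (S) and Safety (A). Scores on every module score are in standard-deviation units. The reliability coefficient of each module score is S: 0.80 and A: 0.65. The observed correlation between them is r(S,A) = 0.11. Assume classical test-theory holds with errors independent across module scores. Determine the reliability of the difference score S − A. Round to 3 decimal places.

Var(S−A) = 1 + 1 − 2·0.11 = 2 − 0.22 = 1.78.
With uncorrelated errors the cross-covariances are all true-score covariance, so they carry over unchanged; only the diagonal terms shrink to ρᵢσᵢ².
True-score variance = [0.80 + 0.65] − 0.22 = 1.45 − 0.22 = 1.23.
Reliability = 1.23 / 1.78 = 0.691.

0.691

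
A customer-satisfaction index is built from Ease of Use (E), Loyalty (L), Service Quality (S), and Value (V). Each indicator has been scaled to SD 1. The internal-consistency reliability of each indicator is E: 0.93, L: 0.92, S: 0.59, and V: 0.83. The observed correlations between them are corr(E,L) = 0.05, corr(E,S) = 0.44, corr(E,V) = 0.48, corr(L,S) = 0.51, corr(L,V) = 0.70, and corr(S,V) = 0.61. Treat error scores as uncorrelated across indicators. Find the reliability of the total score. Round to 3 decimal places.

0.924

Var(E+L+S+V) = 4 + 2·[0.05 + 0.44 + 0.48 + 0.51 + 0.70 + 0.61] = 4 + 5.58 = 9.58.
Because errors are independent across components, Cov(Tᵢ,Tⱼ) = Cov(Xᵢ,Xⱼ); the off-diagonal part of the true-score variance is the same as above.
True-score variance = [0.93 + 0.92 + 0.59 + 0.83] + 5.58 = 3.27 + 5.58 = 8.85.
Reliability = 8.85 / 9.58 = 0.924.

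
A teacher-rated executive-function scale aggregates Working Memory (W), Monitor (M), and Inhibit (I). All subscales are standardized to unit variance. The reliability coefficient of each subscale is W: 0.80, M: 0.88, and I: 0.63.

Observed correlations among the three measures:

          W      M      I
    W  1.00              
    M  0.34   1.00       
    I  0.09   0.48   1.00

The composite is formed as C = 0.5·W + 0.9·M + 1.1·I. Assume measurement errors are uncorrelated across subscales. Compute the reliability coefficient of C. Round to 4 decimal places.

Var(C) = 0.5² + 0.9² + 1.1² + 2·[0.45·0.34 + 0.55·0.09 + 0.99·0.48] = 2.27 + 1.3554 = 3.6254.
Because errors are independent across components, Cov(Tᵢ,Tⱼ) = Cov(Xᵢ,Xⱼ); the off-diagonal part of the true-score variance is the same as above.
True-score variance = [0.5²·0.80 + 0.9²·0.88 + 1.1²·0.63] + 1.3554 = 1.6751 + 1.3554 = 3.0305.
Reliability = 3.0305 / 3.6254 = 0.8359.

0.8359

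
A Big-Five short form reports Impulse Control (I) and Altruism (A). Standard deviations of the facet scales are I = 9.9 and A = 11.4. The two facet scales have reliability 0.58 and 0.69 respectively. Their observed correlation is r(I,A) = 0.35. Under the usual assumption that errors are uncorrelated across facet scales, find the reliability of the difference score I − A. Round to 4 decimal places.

Var(I−A) = 9.9² + 11.4² − 2·9.9·11.4·0.35 = 227.97 − 79.002 = 148.968.
Because errors are independent across components, Cov(Tᵢ,Tⱼ) = Cov(Xᵢ,Xⱼ); the off-diagonal part of the true-score variance is the same as above.
True-score variance = [9.9²·0.58 + 11.4²·0.69] − 79.002 = 146.518 − 79.002 = 67.5162.
Reliability = 67.5162 / 148.968 = 0.4532.

0.4532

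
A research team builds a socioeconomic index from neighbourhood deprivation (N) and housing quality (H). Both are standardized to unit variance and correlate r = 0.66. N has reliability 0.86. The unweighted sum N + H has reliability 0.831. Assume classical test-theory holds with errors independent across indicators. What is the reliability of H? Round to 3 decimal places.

Var(N+H) = 2 + 2·0.66 = 3.320.
True-score variance = ρ_N + ρ_H + 2·0.66, so 0.831 = (0.86 + ρ_H + 1.32) / 3.320.
ρ_H = 0.831·3.320 − 0.86 − 1.32 = 0.579.

0.579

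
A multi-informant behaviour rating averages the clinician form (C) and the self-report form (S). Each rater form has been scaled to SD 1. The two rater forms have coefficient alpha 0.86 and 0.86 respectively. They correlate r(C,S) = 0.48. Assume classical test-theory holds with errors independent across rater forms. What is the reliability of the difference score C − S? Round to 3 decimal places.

0.731

Var(C−S) = 1 + 1 − 2·0.48 = 2 − 0.96 = 1.04.
Under uncorrelated errors the observed covariances equal the true-score covariances, so only the own-variance terms attenuate.
True-score variance = [0.86 + 0.86] − 0.96 = 1.72 − 0.96 = 0.76.
Reliability = 0.76 / 1.04 = 0.731.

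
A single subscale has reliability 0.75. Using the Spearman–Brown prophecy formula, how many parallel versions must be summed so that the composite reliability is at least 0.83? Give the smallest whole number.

2

k ≥ ρ*(1−ρ₁)/(ρ₁(1−ρ*)) = 0.83·0.25 / (0.75·0.17) = 1.627.
Smallest integer k = 2.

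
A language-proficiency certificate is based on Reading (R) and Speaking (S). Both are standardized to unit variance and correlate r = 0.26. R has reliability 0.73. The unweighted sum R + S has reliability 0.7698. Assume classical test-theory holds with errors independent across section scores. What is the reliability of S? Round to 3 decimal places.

0.690

Var(R+S) = 2 + 2·0.26 = 2.520.
True-score variance = ρ_R + ρ_S + 2·0.26, so 0.7698 = (0.73 + ρ_S + 0.52) / 2.520.
ρ_S = 0.7698·2.520 − 0.73 − 0.52 = 0.690.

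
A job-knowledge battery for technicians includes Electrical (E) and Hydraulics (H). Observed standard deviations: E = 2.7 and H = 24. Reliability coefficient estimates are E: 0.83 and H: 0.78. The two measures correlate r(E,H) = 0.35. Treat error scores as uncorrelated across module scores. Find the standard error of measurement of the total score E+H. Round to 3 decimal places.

Var(total) = 583.29 + 45.36 = 628.65.
True-score variance = 455.331 + 45.36 = 500.691, so reliability = 0.7965.
Error variance = 628.65 − 500.691 = 127.959; SEM = √127.959 = 11.312.

11.312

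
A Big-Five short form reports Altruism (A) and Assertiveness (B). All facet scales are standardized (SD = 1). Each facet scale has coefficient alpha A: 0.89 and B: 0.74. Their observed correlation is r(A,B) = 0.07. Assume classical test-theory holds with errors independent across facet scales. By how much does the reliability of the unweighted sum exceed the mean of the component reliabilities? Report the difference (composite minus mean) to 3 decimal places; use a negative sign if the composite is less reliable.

Var(sum) = 2 + 0.14 = 2.14; true-score variance = 1.63 + 0.14 = 1.77; composite reliability = 0.8271.
Mean component reliability = 0.8150.
Difference = 0.8271 − 0.8150 = 0.012.

0.012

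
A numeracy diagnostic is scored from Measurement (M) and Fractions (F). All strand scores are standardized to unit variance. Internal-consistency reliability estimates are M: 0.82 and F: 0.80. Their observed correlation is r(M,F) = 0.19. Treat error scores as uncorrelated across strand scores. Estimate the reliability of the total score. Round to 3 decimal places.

Var(M+F) = 2 + 2·[0.19] = 2 + 0.38 = 2.38.
Under uncorrelated errors the observed covariances equal the true-score covariances, so only the own-variance terms attenuate.
True-score variance = [0.82 + 0.80] + 0.38 = 1.62 + 0.38 = 2.
Reliability = 2 / 2.38 = 0.840.

0.840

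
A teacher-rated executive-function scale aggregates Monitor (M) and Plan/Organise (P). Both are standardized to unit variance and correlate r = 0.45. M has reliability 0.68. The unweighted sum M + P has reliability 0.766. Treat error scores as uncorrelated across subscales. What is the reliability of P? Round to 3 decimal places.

0.641

Var(M+P) = 2 + 2·0.45 = 2.900.
True-score variance = ρ_M + ρ_P + 2·0.45, so 0.766 = (0.68 + ρ_P + 0.90) / 2.900.
ρ_P = 0.766·2.900 − 0.68 − 0.90 = 0.641.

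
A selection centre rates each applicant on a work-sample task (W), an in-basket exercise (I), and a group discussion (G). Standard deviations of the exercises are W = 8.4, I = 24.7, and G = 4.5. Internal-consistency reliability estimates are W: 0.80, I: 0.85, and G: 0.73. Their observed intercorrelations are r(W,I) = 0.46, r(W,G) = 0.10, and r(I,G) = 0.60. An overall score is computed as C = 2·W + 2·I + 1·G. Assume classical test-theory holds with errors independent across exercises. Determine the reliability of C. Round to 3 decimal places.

0.887

Var(C) = 2²·8.4² + 2²·24.7² + 4.5² + 2·[4·8.4·24.7·0.46 + 2·8.4·4.5·0.10 + 2·24.7·4.5·0.60] = 2742.85 + 1045.41 = 3788.26.
Under uncorrelated errors the observed covariances equal the true-score covariances, so only the own-variance terms attenuate.
True-score variance = [2²·8.4²·0.80 + 2²·24.7²·0.85 + 4.5²·0.73] + 1045.41 = 2314.88 + 1045.41 = 3360.29.
Reliability = 3360.29 / 3788.26 = 0.887.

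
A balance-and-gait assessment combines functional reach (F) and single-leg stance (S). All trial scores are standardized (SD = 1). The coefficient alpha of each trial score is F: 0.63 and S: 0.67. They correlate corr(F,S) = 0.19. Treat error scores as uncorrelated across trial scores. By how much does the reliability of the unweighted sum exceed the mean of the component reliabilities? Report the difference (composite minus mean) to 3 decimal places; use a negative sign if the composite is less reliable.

Var(sum) = 2 + 0.38 = 2.38; true-score variance = 1.3 + 0.38 = 1.68; composite reliability = 0.7059.
Mean component reliability = 0.6500.
Difference = 0.7059 − 0.6500 = 0.056.

0.056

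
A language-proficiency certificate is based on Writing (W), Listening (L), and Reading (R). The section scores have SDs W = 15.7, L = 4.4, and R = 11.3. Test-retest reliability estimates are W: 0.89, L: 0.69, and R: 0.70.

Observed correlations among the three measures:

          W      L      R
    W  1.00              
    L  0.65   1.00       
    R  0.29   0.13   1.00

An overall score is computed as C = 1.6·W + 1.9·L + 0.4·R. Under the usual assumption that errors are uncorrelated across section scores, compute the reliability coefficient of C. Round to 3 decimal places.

0.909

Var(C) = 1.6²·15.7² + 1.9²·4.4² + 0.4²·11.3² + 2·[3.04·15.7·4.4·0.65 + 0.64·15.7·11.3·0.29 + 0.76·4.4·11.3·0.13] = 721.334 + 348.683 = 1070.02.
Because errors are independent across components, Cov(Tᵢ,Tⱼ) = Cov(Xᵢ,Xⱼ); the off-diagonal part of the true-score variance is the same as above.
True-score variance = [1.6²·15.7²·0.89 + 1.9²·4.4²·0.69 + 0.4²·11.3²·0.70] + 348.683 = 624.128 + 348.683 = 972.811.
Reliability = 972.811 / 1070.02 = 0.909.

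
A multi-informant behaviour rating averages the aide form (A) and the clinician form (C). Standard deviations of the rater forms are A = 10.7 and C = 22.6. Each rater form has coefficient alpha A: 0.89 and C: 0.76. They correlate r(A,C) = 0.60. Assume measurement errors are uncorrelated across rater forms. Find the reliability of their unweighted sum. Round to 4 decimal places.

0.8523

Var(A+C) = 10.7² + 22.6² + 2·[10.7·22.6·0.60] = 625.25 + 290.184 = 915.434.
Under uncorrelated errors the observed covariances equal the true-score covariances, so only the own-variance terms attenuate.
True-score variance = [10.7²·0.89 + 22.6²·0.76] + 290.184 = 490.074 + 290.184 = 780.258.
Reliability = 780.258 / 915.434 = 0.8523.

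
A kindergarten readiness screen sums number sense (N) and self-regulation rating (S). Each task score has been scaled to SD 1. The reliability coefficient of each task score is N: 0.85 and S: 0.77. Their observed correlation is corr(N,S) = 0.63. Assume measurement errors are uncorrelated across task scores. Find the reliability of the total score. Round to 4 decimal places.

0.8834

Var(N+S) = 2 + 2·[0.63] = 2 + 1.26 = 3.26.
Because errors are independent across components, Cov(Tᵢ,Tⱼ) = Cov(Xᵢ,Xⱼ); the off-diagonal part of the true-score variance is the same as above.
True-score variance = [0.85 + 0.77] + 1.26 = 1.62 + 1.26 = 2.88.
Reliability = 2.88 / 3.26 = 0.8834.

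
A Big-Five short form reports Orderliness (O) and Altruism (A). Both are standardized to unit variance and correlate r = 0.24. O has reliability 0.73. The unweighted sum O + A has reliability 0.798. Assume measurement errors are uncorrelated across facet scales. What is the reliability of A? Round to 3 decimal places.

Var(O+A) = 2 + 2·0.24 = 2.480.
True-score variance = ρ_O + ρ_A + 2·0.24, so 0.798 = (0.73 + ρ_A + 0.48) / 2.480.
ρ_A = 0.798·2.480 − 0.73 − 0.48 = 0.769.

0.769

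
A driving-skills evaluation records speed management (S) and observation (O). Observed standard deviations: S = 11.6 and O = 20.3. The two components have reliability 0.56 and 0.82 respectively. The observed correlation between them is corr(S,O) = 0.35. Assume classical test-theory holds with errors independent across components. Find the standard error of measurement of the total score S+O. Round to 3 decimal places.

11.549

Var(total) = 546.65 + 164.836 = 711.486.
True-score variance = 413.267 + 164.836 = 578.103, so reliability = 0.8125.
Error variance = 711.486 − 578.103 = 133.383; SEM = √133.383 = 11.549.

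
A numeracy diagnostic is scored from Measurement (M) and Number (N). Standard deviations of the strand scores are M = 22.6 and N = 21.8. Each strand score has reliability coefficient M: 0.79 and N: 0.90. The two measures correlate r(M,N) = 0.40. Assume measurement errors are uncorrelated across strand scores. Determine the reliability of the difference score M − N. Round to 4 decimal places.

0.7385

Var(M−N) = 22.6² + 21.8² − 2·22.6·21.8·0.40 = 986 − 394.144 = 591.856.
Because errors are independent across components, Cov(Tᵢ,Tⱼ) = Cov(Xᵢ,Xⱼ); the off-diagonal part of the true-score variance is the same as above.
True-score variance = [22.6²·0.79 + 21.8²·0.90] − 394.144 = 831.216 − 394.144 = 437.072.
Reliability = 437.072 / 591.856 = 0.7385.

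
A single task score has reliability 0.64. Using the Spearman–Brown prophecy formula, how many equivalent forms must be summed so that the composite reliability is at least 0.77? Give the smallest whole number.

k ≥ ρ*(1−ρ₁)/(ρ₁(1−ρ*)) = 0.77·0.36 / (0.64·0.23) = 1.883.
Smallest integer k = 2.

2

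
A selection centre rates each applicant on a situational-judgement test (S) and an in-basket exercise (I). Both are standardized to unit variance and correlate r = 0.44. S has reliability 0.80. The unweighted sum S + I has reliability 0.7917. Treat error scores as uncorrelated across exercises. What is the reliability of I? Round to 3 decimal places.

Var(S+I) = 2 + 2·0.44 = 2.880.
True-score variance = ρ_S + ρ_I + 2·0.44, so 0.7917 = (0.80 + ρ_I + 0.88) / 2.880.
ρ_I = 0.7917·2.880 − 0.80 − 0.88 = 0.600.

0.600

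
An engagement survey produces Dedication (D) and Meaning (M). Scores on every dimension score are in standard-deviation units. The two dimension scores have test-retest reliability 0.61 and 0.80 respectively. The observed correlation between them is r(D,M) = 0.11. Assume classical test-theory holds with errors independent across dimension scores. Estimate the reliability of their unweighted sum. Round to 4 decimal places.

0.7342

Var(D+M) = 2 + 2·[0.11] = 2 + 0.22 = 2.22.
Because errors are independent across components, Cov(Tᵢ,Tⱼ) = Cov(Xᵢ,Xⱼ); the off-diagonal part of the true-score variance is the same as above.
True-score variance = [0.61 + 0.80] + 0.22 = 1.41 + 0.22 = 1.63.
Reliability = 1.63 / 2.22 = 0.7342.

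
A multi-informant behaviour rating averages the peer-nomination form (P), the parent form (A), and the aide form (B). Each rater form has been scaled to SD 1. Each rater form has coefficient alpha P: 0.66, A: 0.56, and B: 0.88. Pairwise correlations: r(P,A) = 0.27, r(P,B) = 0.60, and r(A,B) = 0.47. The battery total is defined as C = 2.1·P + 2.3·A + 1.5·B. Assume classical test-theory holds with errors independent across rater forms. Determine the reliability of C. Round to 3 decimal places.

Var(C) = 2.1² + 2.3² + 1.5² + 2·[4.83·0.27 + 3.15·0.60 + 3.45·0.47] = 11.95 + 9.6312 = 21.5812.
Because errors are independent across components, Cov(Tᵢ,Tⱼ) = Cov(Xᵢ,Xⱼ); the off-diagonal part of the true-score variance is the same as above.
True-score variance = [2.1²·0.66 + 2.3²·0.56 + 1.5²·0.88] + 9.6312 = 7.853 + 9.6312 = 17.4842.
Reliability = 17.4842 / 21.5812 = 0.810.

0.810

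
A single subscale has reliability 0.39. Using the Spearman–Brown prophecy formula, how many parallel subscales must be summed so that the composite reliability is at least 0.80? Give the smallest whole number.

k ≥ ρ*(1−ρ₁)/(ρ₁(1−ρ*)) = 0.80·0.61 / (0.39·0.20) = 6.256.
Smallest integer k = 7.

7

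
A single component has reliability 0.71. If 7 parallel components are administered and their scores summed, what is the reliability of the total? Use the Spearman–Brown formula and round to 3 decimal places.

0.945

ρ_k = kρ / (1 + (k−1)ρ) = 7·0.71 / (1 + 6·0.71) = 4.970 / 5.260 = 0.945.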